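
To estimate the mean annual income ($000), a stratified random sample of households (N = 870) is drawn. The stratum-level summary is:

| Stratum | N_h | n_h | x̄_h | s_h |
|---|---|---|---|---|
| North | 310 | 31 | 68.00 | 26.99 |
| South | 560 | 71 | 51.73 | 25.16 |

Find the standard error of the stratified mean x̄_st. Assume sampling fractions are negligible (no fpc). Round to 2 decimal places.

SE(x̄_st) ≈ 2.58

V̂(x̄_st) = Σ W_h² s_h²/n_h, with W_h = N_h/N and N = 870:
  stratum North: (310/870)²·26.99²/31 = 2.98352
  stratum South: (560/870)²·25.16²/71 = 3.69403
V̂(x̄_st) = 6.67755
SE(x̄_st) = √6.67755 = 2.5841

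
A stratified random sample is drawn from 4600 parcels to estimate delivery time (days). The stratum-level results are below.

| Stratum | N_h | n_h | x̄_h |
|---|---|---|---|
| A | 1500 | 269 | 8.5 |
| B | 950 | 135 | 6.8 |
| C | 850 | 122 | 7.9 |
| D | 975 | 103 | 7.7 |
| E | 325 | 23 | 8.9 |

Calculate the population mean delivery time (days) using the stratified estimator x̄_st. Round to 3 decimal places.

x̄_st ≈ 7.897

N = Σ N_h = 4600. Stratum weights W_h = N_h/N.
x̄_st = (1500·8.5 + 950·6.8 + 850·7.9 + 975·7.7 + 325·8.9) / 4600 = 7.89674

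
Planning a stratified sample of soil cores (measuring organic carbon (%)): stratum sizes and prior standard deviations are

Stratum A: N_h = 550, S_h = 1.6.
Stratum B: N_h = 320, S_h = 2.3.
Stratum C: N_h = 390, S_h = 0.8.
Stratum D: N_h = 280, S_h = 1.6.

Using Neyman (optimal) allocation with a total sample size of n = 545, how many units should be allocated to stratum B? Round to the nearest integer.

169

Neyman allocation: n_h = n · N_h S_h / Σ N_i S_i, with n = 545.
  stratum A: N_h·S_h = 550·1.6 = 880.00
  stratum B: N_h·S_h = 320·2.3 = 736.00
  stratum C: N_h·S_h = 390·0.8 = 312.00
  stratum D: N_h·S_h = 280·1.6 = 448.00
Σ N_h S_h = 2376.00
n for stratum B = 545·736.00/2376.00 = 168.822 → 169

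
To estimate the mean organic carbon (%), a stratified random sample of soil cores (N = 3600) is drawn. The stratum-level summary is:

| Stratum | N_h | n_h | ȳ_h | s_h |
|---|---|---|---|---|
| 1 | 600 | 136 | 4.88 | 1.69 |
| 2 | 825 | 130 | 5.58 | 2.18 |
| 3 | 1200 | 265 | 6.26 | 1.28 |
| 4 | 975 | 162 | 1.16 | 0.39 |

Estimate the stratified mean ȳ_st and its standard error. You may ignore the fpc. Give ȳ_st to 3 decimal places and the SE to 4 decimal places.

ȳ_st = Σ W_h ȳ_h = (600·4.88 + 825·5.58 + 1200·6.26 + 975·1.16)/3600 = 4.49292
V̂(ȳ_st) = Σ W_h² s_h²/n_h, with W_h = N_h/N and N = 3600:
  stratum 1: (600/3600)²·1.69²/136 = 0.000583354
  stratum 2: (825/3600)²·2.18²/130 = 0.00191987
  stratum 3: (1200/3600)²·1.28²/265 = 0.00068696
  stratum 4: (975/3600)²·0.39²/162 = 6.88682e-05
V̂(ȳ_st) = 0.00325906
SE(ȳ_st) = √0.00325906 = 0.0570881

ȳ_st ≈ 4.493, SE ≈ 0.0571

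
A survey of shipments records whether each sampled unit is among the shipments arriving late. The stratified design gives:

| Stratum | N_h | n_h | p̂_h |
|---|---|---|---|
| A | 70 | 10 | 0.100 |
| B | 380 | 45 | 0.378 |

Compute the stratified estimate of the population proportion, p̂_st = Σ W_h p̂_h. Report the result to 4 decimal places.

N = 450; stratum weights W_h = N_h/N.
p̂_st = Σ W_h p̂_h = (70·0.100 + 380·0.378)/450 = 0.33476

p̂_st ≈ 0.3348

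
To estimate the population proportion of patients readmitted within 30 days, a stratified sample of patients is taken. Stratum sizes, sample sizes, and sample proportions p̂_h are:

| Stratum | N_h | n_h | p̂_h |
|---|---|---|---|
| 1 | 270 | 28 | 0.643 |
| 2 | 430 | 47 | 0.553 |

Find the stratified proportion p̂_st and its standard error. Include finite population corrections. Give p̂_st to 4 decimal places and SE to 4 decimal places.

p̂_st ≈ 0.5877, SE ≈ 0.0542

N = 700; stratum weights W_h = N_h/N.
p̂_st = Σ W_h p̂_h = (270·0.643 + 430·0.553)/700 = 0.58771
V̂(p̂_st) = Σ W_h² (1 − n_h/N_h) p̂_h(1−p̂_h)/(n_h−1):
  stratum 1: (270/700)²·(1 − 28/270)·0.643·0.357/27 = 0.0011337
  stratum 2: (430/700)²·(1 − 47/430)·0.553·0.447/46 = 0.00180612
V̂(p̂_st) = 0.00293982; SE = √V̂ = 0.0542201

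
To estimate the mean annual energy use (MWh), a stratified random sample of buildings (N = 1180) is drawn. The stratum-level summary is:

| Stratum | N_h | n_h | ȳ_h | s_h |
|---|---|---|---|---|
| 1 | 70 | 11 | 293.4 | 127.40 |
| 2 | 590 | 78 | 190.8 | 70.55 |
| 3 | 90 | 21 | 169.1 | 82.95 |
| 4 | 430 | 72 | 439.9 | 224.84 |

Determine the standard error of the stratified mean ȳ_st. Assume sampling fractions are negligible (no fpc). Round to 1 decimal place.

V̂(ȳ_st) = Σ W_h² s_h²/n_h, with W_h = N_h/N and N = 1180:
  stratum 1: (70/1180)²·127.40²/11 = 5.19252
  stratum 2: (590/1180)²·70.55²/78 = 15.9529
  stratum 3: (90/1180)²·82.95²/21 = 1.90605
  stratum 4: (430/1180)²·224.84²/72 = 93.2368
V̂(ȳ_st) = 116.288
SE(ȳ_st) = √116.288 = 10.7837

SE(ȳ_st) ≈ 10.8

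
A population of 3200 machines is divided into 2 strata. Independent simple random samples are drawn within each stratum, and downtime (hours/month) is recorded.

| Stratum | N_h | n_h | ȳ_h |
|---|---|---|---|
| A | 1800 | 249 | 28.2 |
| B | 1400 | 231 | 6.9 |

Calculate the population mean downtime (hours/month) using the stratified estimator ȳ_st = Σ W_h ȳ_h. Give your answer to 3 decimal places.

ȳ_st ≈ 18.881

N = Σ N_h = 3200. Stratum weights W_h = N_h/N.
ȳ_st = (1800·28.2 + 1400·6.9) / 3200 = 18.88125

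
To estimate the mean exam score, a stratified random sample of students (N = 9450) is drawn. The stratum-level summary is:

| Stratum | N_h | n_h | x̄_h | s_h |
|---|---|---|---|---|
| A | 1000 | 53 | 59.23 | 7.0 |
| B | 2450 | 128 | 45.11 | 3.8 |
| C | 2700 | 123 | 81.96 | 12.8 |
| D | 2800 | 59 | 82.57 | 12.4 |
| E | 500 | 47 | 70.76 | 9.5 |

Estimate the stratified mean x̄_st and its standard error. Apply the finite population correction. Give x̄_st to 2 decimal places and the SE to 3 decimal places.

x̄_st = Σ W_h x̄_h = (1000·59.23 + 2450·45.11 + 2700·81.96 + 2800·82.57 + 500·70.76)/9450 = 69.58915
V̂(x̄_st) = Σ W_h² (1 − n_h/N_h) s_h²/n_h, with W_h = N_h/N and N = 9450:
  stratum A: (1000/9450)²·(1 − 53/1000)·7.0²/53 = 0.00980407
  stratum B: (2450/9450)²·(1 − 128/2450)·3.8²/128 = 0.00718657
  stratum C: (2700/9450)²·(1 − 123/2700)·12.8²/123 = 0.103784
  stratum D: (2800/9450)²·(1 − 59/2800)·12.4²/59 = 0.223973
  stratum E: (500/9450)²·(1 − 47/500)·9.5²/47 = 0.00487028
V̂(x̄_st) = 0.349617
SE(x̄_st) = √0.349617 = 0.591284

x̄_st ≈ 69.59, SE ≈ 0.591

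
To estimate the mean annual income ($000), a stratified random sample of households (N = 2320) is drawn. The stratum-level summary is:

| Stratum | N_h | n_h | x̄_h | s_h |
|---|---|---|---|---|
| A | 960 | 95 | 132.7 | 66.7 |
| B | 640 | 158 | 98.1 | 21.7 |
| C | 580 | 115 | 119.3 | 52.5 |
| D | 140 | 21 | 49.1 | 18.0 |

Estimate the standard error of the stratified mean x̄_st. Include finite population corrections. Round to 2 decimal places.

SE(x̄_st) ≈ 2.94

V̂(x̄_st) = Σ W_h² (1 − n_h/N_h) s_h²/n_h, with W_h = N_h/N and N = 2320:
  stratum A: (960/2320)²·(1 − 95/960)·66.7²/95 = 7.22503
  stratum B: (640/2320)²·(1 − 158/640)·21.7²/158 = 0.17081
  stratum C: (580/2320)²·(1 − 115/580)·52.5²/115 = 1.20095
  stratum D: (140/2320)²·(1 − 21/140)·18.0²/21 = 0.0477556
V̂(x̄_st) = 8.64454
SE(x̄_st) = √8.64454 = 2.94016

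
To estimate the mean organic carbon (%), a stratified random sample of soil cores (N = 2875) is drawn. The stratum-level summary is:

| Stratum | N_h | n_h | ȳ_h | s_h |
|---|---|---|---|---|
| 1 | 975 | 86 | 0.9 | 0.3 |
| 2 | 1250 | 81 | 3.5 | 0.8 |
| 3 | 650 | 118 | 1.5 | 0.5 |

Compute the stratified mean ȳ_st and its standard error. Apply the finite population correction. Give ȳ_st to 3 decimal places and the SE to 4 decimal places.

ȳ_st = Σ W_h ȳ_h = (975·0.9 + 1250·3.5 + 650·1.5)/2875 = 2.16609
V̂(ȳ_st) = Σ W_h² (1 − n_h/N_h) s_h²/n_h, with W_h = N_h/N and N = 2875:
  stratum 1: (975/2875)²·(1 − 86/975)·0.3²/86 = 0.000109742
  stratum 2: (1250/2875)²·(1 − 81/1250)·0.8²/81 = 0.00139683
  stratum 3: (650/2875)²·(1 − 118/650)·0.5²/118 = 8.86354e-05
V̂(ȳ_st) = 0.00159521
SE(ȳ_st) = √0.00159521 = 0.0399401

ȳ_st ≈ 2.166, SE ≈ 0.0399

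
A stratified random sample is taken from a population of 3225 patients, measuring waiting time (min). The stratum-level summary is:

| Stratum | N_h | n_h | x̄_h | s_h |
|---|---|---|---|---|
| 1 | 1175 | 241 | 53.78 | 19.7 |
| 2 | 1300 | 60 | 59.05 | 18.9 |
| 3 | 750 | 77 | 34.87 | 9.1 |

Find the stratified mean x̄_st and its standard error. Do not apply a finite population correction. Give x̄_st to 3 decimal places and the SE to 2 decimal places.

x̄_st ≈ 51.507, SE ≈ 1.11

x̄_st = Σ W_h x̄_h = (1175·53.78 + 1300·59.05 + 750·34.87)/3225 = 51.50667
V̂(x̄_st) = Σ W_h² s_h²/n_h, with W_h = N_h/N and N = 3225:
  stratum 1: (1175/3225)²·19.7²/241 = 0.213763
  stratum 2: (1300/3225)²·18.9²/60 = 0.967386
  stratum 3: (750/3225)²·9.1²/77 = 0.0581641
V̂(x̄_st) = 1.23931
SE(x̄_st) = √1.23931 = 1.11324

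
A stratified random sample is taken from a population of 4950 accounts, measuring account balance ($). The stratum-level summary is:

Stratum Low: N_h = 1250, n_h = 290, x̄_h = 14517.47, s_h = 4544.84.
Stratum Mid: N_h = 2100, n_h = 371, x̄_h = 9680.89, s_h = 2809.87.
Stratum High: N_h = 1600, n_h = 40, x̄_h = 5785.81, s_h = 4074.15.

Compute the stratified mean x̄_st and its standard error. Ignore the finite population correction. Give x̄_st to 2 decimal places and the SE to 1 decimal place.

x̄_st ≈ 9643.23, SE ≈ 227.4

x̄_st = Σ W_h x̄_h = (1250·14517.47 + 2100·9680.89 + 1600·5785.81)/4950 = 9643.23283
V̂(x̄_st) = Σ W_h² s_h²/n_h, with W_h = N_h/N and N = 4950:
  stratum Low: (1250/4950)²·4544.84²/290 = 4542.02
  stratum Mid: (2100/4950)²·2809.87²/371 = 3830.25
  stratum High: (1600/4950)²·4074.15²/40 = 43355.4
V̂(x̄_st) = 51727.7
SE(x̄_st) = √51727.7 = 227.437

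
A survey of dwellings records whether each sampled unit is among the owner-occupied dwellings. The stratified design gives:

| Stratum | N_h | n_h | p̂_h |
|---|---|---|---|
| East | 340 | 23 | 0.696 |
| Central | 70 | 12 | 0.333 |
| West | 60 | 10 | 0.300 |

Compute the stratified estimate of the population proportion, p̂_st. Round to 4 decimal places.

p̂_st ≈ 0.5914

N = 470; stratum weights W_h = N_h/N.
p̂_st = Σ W_h p̂_h = (340·0.696 + 70·0.333 + 60·0.300)/470 = 0.59138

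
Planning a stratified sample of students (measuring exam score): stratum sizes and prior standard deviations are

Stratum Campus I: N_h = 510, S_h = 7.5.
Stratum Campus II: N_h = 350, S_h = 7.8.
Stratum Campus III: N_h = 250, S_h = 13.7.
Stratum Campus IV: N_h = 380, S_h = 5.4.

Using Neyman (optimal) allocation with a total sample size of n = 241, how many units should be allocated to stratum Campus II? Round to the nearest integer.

Neyman allocation: n_h = n · N_h S_h / Σ N_i S_i, with n = 241.
  stratum Campus I: N_h·S_h = 510·7.5 = 3825.00
  stratum Campus II: N_h·S_h = 350·7.8 = 2730.00
  stratum Campus III: N_h·S_h = 250·13.7 = 3425.00
  stratum Campus IV: N_h·S_h = 380·5.4 = 2052.00
Σ N_h S_h = 12032.00
n for stratum Campus II = 241·2730.00/12032.00 = 54.682 → 55

55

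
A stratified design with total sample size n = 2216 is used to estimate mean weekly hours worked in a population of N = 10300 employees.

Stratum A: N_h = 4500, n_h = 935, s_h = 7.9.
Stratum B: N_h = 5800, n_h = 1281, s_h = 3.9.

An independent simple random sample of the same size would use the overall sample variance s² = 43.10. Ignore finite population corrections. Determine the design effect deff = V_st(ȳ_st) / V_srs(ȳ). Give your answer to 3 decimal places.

deff ≈ 0.849

V̂(ȳ_st) = Σ W_h² s_h²/n_h, with W_h = N_h/N and N = 10300:
  stratum A: (4500/10300)²·7.9²/935 = 0.0127407
  stratum B: (5800/10300)²·3.9²/1281 = 0.00376497
V_st = 0.0165057
V_srs = s²/n = 43.10/2216 = 0.0194495
deff = V_st / V_srs = 0.0165057/0.0194495 = 0.8486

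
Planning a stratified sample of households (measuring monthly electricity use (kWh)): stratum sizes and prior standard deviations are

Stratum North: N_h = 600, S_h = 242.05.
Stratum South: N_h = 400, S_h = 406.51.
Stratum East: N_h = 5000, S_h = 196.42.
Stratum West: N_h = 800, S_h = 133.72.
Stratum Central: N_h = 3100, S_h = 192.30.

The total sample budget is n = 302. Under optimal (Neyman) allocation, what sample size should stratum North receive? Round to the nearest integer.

Neyman allocation: n_h = n · N_h S_h / Σ N_i S_i, with n = 302.
  stratum North: N_h·S_h = 600·242.05 = 145230.00
  stratum South: N_h·S_h = 400·406.51 = 162604.00
  stratum East: N_h·S_h = 5000·196.42 = 982100.00
  stratum West: N_h·S_h = 800·133.72 = 106976.00
  stratum Central: N_h·S_h = 3100·192.30 = 596130.00
Σ N_h S_h = 1993040.00
n for stratum North = 302·145230.00/1993040.00 = 22.006 → 22

22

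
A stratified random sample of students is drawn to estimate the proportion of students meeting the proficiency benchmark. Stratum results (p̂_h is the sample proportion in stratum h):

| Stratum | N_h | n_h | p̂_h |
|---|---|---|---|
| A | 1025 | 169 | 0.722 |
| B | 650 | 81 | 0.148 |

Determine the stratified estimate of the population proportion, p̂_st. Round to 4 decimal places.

p̂_st ≈ 0.4993

N = 1675; stratum weights W_h = N_h/N.
p̂_st = Σ W_h p̂_h = (1025·0.722 + 650·0.148)/1675 = 0.49925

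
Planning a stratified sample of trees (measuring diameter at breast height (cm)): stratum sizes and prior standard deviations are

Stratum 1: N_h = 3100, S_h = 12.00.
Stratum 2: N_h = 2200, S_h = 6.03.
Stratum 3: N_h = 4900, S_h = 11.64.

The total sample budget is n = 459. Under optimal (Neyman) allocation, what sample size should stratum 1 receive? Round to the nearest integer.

Neyman allocation: n_h = n · N_h S_h / Σ N_i S_i, with n = 459.
  stratum 1: N_h·S_h = 3100·12.00 = 37200.00
  stratum 2: N_h·S_h = 2200·6.03 = 13266.00
  stratum 3: N_h·S_h = 4900·11.64 = 57036.00
Σ N_h S_h = 107502.00
n for stratum 1 = 459·37200.00/107502.00 = 158.832 → 159

159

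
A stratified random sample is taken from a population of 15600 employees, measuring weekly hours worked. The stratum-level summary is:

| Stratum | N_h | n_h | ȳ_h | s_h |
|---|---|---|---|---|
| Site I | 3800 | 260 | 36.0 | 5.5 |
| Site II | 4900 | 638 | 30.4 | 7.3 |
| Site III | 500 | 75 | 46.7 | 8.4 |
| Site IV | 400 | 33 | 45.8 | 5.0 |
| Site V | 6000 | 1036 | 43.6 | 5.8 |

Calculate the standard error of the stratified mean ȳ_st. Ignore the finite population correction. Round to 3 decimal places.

SE(ȳ_st) ≈ 0.146

V̂(ȳ_st) = Σ W_h² s_h²/n_h, with W_h = N_h/N and N = 15600:
  stratum Site I: (3800/15600)²·5.5²/260 = 0.00690351
  stratum Site II: (4900/15600)²·7.3²/638 = 0.00824077
  stratum Site III: (500/15600)²·8.4²/75 = 0.000966469
  stratum Site IV: (400/15600)²·5.0²/33 = 0.000498077
  stratum Site V: (6000/15600)²·5.8²/1036 = 0.00480341
V̂(ȳ_st) = 0.0214122
SE(ȳ_st) = √0.0214122 = 0.146329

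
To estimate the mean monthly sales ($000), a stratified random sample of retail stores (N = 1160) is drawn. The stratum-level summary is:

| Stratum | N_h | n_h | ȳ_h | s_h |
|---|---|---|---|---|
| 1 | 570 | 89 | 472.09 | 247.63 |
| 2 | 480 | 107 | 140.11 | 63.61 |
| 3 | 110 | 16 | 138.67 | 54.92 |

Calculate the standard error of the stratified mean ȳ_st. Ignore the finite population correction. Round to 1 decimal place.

V̂(ȳ_st) = Σ W_h² s_h²/n_h, with W_h = N_h/N and N = 1160:
  stratum 1: (570/1160)²·247.63²/89 = 166.361
  stratum 2: (480/1160)²·63.61²/107 = 6.47491
  stratum 3: (110/1160)²·54.92²/16 = 1.69516
V̂(ȳ_st) = 174.531
SE(ȳ_st) = √174.531 = 13.211

SE(ȳ_st) ≈ 13.2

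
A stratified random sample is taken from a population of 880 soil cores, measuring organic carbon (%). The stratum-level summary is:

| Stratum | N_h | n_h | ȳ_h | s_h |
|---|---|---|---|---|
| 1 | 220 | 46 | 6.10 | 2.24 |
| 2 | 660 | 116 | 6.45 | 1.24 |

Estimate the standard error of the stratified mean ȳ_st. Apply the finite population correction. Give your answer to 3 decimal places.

SE(ȳ_st) ≈ 0.107

V̂(ȳ_st) = Σ W_h² (1 − n_h/N_h) s_h²/n_h, with W_h = N_h/N and N = 880:
  stratum 1: (220/880)²·(1 − 46/220)·2.24²/46 = 0.00539194
  stratum 2: (660/880)²·(1 − 116/660)·1.24²/116 = 0.00614558
V̂(ȳ_st) = 0.0115375
SE(ȳ_st) = √0.0115375 = 0.107413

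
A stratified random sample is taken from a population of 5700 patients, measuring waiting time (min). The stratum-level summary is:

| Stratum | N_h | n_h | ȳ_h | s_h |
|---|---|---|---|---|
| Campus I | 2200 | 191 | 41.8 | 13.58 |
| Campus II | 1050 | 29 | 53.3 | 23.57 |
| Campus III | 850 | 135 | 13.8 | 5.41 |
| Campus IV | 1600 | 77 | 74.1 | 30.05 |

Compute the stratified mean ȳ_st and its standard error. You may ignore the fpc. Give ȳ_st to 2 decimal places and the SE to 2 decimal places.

ȳ_st = Σ W_h ȳ_h = (2200·41.8 + 1050·53.3 + 850·13.8 + 1600·74.1)/5700 = 48.80965
V̂(ȳ_st) = Σ W_h² s_h²/n_h, with W_h = N_h/N and N = 5700:
  stratum Campus I: (2200/5700)²·13.58²/191 = 0.143834
  stratum Campus II: (1050/5700)²·23.57²/29 = 0.650055
  stratum Campus III: (850/5700)²·5.41²/135 = 0.00482113
  stratum Campus IV: (1600/5700)²·30.05²/77 = 0.924035
V̂(ȳ_st) = 1.72275
SE(ȳ_st) = √1.72275 = 1.31253

ȳ_st ≈ 48.81, SE ≈ 1.31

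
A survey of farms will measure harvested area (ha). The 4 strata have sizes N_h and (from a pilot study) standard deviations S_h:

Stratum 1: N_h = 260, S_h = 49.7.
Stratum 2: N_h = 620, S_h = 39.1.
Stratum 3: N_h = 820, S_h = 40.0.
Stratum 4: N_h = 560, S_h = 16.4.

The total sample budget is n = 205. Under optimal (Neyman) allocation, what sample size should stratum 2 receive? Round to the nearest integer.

63

Neyman allocation: n_h = n · N_h S_h / Σ N_i S_i, with n = 205.
  stratum 1: N_h·S_h = 260·49.7 = 12922.00
  stratum 2: N_h·S_h = 620·39.1 = 24242.00
  stratum 3: N_h·S_h = 820·40.0 = 32800.00
  stratum 4: N_h·S_h = 560·16.4 = 9184.00
Σ N_h S_h = 79148.00
n for stratum 2 = 205·24242.00/79148.00 = 62.789 → 63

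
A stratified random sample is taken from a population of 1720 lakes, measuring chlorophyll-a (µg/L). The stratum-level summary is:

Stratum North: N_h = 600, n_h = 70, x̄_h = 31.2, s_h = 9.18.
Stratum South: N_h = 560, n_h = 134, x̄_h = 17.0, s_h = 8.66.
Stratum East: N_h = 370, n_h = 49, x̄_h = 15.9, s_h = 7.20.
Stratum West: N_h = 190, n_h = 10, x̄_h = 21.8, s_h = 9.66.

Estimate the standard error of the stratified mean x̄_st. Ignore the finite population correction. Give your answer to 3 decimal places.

V̂(x̄_st) = Σ W_h² s_h²/n_h, with W_h = N_h/N and N = 1720:
  stratum North: (600/1720)²·9.18²/70 = 0.146498
  stratum South: (560/1720)²·8.66²/134 = 0.0593267
  stratum East: (370/1720)²·7.20²/49 = 0.0489571
  stratum West: (190/1720)²·9.66²/10 = 0.113869
V̂(x̄_st) = 0.368651
SE(x̄_st) = √0.368651 = 0.607166

SE(x̄_st) ≈ 0.607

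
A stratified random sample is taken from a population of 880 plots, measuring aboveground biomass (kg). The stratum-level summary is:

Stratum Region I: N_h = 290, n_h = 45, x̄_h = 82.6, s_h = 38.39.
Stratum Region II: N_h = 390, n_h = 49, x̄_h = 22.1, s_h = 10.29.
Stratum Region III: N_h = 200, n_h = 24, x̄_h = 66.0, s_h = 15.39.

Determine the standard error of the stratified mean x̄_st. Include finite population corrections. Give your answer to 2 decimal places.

SE(x̄_st) ≈ 1.96

V̂(x̄_st) = Σ W_h² (1 − n_h/N_h) s_h²/n_h, with W_h = N_h/N and N = 880:
  stratum Region I: (290/880)²·(1 − 45/290)·38.39²/45 = 3.00485
  stratum Region II: (390/880)²·(1 − 49/390)·10.29²/49 = 0.371098
  stratum Region III: (200/880)²·(1 − 24/200)·15.39²/24 = 0.448584
V̂(x̄_st) = 3.82453
SE(x̄_st) = √3.82453 = 1.95564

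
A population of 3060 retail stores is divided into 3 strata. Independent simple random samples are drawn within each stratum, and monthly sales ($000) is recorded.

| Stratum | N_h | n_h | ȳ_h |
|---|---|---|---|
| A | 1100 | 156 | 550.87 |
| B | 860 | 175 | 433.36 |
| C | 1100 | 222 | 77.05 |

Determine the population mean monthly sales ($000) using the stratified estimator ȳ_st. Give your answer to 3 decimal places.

N = Σ N_h = 3060. Stratum weights W_h = N_h/N.
ȳ_st = (1100·550.87 + 860·433.36 + 1100·77.05) / 3060 = 347.51686

ȳ_st ≈ 347.517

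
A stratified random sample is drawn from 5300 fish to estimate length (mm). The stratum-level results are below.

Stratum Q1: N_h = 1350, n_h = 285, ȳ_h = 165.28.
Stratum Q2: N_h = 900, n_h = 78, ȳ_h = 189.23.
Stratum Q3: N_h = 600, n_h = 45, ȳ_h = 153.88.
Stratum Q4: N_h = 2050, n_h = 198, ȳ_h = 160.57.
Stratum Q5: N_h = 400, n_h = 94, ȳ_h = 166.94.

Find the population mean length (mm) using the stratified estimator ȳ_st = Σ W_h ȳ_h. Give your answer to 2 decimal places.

ȳ_st ≈ 166.36

N = Σ N_h = 5300. Stratum weights W_h = N_h/N.
ȳ_st = (1350·165.28 + 900·189.23 + 600·153.88 + 2050·160.57 + 400·166.94) / 5300 = 166.3599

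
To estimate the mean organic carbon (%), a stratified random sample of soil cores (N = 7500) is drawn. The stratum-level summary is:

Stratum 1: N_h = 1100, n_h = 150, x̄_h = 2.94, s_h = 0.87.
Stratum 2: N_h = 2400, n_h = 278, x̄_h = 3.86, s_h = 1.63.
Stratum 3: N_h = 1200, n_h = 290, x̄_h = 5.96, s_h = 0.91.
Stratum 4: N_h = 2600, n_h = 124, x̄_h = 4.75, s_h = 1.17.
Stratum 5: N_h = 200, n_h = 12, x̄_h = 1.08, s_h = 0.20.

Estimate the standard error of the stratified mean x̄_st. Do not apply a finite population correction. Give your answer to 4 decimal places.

SE(x̄_st) ≈ 0.0499

V̂(x̄_st) = Σ W_h² s_h²/n_h, with W_h = N_h/N and N = 7500:
  stratum 1: (1100/7500)²·0.87²/150 = 0.000108545
  stratum 2: (2400/7500)²·1.63²/278 = 0.000978657
  stratum 3: (1200/7500)²·0.91²/290 = 7.31012e-05
  stratum 4: (2600/7500)²·1.17²/124 = 0.0013267
  stratum 5: (200/7500)²·0.20²/12 = 2.37037e-06
V̂(x̄_st) = 0.00248938
SE(x̄_st) = √0.00248938 = 0.0498937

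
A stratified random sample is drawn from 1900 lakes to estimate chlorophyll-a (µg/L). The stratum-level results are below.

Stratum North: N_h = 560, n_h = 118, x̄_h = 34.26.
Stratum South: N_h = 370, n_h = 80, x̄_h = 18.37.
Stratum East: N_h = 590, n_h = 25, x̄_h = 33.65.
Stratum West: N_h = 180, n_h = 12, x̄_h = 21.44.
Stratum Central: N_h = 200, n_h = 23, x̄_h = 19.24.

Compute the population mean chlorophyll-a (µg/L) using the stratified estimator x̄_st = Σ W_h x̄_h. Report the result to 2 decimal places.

x̄_st ≈ 28.18

N = Σ N_h = 1900. Stratum weights W_h = N_h/N.
x̄_st = (560·34.26 + 370·18.37 + 590·33.65 + 180·21.44 + 200·19.24) / 1900 = 28.1806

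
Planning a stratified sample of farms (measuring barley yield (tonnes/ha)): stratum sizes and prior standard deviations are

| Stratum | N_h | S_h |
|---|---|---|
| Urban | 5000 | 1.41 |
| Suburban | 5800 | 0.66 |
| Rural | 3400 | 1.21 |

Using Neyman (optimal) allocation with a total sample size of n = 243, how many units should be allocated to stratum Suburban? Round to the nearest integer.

Neyman allocation: n_h = n · N_h S_h / Σ N_i S_i, with n = 243.
  stratum Urban: N_h·S_h = 5000·1.41 = 7050.00
  stratum Suburban: N_h·S_h = 5800·0.66 = 3828.00
  stratum Rural: N_h·S_h = 3400·1.21 = 4114.00
Σ N_h S_h = 14992.00
n for stratum Suburban = 243·3828.00/14992.00 = 62.047 → 62

62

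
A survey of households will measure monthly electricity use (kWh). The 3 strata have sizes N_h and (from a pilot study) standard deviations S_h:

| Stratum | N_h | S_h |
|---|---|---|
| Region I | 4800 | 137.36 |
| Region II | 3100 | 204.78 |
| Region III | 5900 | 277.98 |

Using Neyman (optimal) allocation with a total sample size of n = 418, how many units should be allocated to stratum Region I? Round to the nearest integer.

Neyman allocation: n_h = n · N_h S_h / Σ N_i S_i, with n = 418.
  stratum Region I: N_h·S_h = 4800·137.36 = 659328.00
  stratum Region II: N_h·S_h = 3100·204.78 = 634818.00
  stratum Region III: N_h·S_h = 5900·277.98 = 1640082.00
Σ N_h S_h = 2934228.00
n for stratum Region I = 418·659328.00/2934228.00 = 93.926 → 94

94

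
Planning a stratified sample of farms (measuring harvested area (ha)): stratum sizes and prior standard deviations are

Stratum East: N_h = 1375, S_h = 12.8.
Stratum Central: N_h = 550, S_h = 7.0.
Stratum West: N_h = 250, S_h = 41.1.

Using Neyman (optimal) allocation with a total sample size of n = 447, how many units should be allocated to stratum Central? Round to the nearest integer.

54

Neyman allocation: n_h = n · N_h S_h / Σ N_i S_i, with n = 447.
  stratum East: N_h·S_h = 1375·12.8 = 17600.00
  stratum Central: N_h·S_h = 550·7.0 = 3850.00
  stratum West: N_h·S_h = 250·41.1 = 10275.00
Σ N_h S_h = 31725.00
n for stratum Central = 447·3850.00/31725.00 = 54.246 → 54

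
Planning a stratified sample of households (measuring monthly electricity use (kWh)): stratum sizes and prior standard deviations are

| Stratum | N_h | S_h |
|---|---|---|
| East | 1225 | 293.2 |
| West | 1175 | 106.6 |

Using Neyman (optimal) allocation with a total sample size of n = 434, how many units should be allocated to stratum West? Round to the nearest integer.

112

Neyman allocation: n_h = n · N_h S_h / Σ N_i S_i, with n = 434.
  stratum East: N_h·S_h = 1225·293.2 = 359170.00
  stratum West: N_h·S_h = 1175·106.6 = 125255.00
Σ N_h S_h = 484425.00
n for stratum West = 434·125255.00/484425.00 = 112.217 → 112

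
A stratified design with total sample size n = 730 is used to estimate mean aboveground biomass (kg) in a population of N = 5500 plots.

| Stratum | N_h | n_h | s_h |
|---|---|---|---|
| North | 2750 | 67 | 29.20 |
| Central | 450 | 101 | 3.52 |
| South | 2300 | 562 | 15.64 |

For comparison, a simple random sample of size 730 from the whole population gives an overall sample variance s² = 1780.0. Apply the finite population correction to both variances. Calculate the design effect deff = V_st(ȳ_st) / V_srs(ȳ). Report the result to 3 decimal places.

deff ≈ 1.495

V̂(ȳ_st) = Σ W_h² (1 − n_h/N_h) s_h²/n_h, with W_h = N_h/N and N = 5500:
  stratum North: (2750/5500)²·(1 − 67/2750)·29.20²/67 = 3.10398
  stratum Central: (450/5500)²·(1 − 101/450)·3.52²/101 = 0.000636908
  stratum South: (2300/5500)²·(1 − 562/2300)·15.64²/562 = 0.0575161
V_st = 3.16213
V_srs = (1 − 730/5500)·1780.0/730 = 2.11472
deff = V_st / V_srs = 3.16213/2.11472 = 1.4953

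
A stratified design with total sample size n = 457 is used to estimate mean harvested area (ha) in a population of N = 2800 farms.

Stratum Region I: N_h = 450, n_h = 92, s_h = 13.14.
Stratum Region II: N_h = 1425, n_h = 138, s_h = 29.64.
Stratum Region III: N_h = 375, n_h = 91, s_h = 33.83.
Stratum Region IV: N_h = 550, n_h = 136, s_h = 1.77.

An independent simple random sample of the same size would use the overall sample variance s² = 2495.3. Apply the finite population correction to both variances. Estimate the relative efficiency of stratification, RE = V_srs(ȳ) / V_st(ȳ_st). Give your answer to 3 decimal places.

RE ≈ 2.689

V̂(ȳ_st) = Σ W_h² (1 − n_h/N_h) s_h²/n_h, with W_h = N_h/N and N = 2800:
  stratum Region I: (450/2800)²·(1 − 92/450)·13.14²/92 = 0.038564
  stratum Region II: (1425/2800)²·(1 − 138/1425)·29.64²/138 = 1.48921
  stratum Region III: (375/2800)²·(1 − 91/375)·33.83²/91 = 0.170843
  stratum Region IV: (550/2800)²·(1 − 136/550)·1.77²/136 = 0.000669044
V_st = 1.69928
V_srs = (1 − 457/2800)·2495.3/457 = 4.569
Relative efficiency = V_srs / V_st = 4.569/1.69928 = 2.6888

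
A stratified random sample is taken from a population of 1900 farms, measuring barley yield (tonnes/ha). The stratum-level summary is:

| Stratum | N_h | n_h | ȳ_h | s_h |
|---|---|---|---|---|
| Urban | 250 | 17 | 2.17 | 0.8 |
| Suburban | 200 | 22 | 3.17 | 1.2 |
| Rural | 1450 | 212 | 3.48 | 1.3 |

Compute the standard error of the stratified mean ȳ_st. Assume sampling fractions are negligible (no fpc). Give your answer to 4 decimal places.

SE(ȳ_st) ≈ 0.0776

V̂(ȳ_st) = Σ W_h² s_h²/n_h, with W_h = N_h/N and N = 1900:
  stratum Urban: (250/1900)²·0.8²/17 = 0.000651784
  stratum Suburban: (200/1900)²·1.2²/22 = 0.000725258
  stratum Rural: (1450/1900)²·1.3²/212 = 0.0046428
V̂(ȳ_st) = 0.00601984
SE(ȳ_st) = √0.00601984 = 0.0775876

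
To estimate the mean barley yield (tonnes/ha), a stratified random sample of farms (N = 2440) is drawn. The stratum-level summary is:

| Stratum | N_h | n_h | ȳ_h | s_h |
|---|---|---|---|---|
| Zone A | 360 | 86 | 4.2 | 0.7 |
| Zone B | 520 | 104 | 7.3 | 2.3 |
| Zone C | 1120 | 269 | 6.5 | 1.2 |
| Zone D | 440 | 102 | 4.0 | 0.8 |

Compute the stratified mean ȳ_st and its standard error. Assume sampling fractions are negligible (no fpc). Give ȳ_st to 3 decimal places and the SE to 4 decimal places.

ȳ_st = Σ W_h ȳ_h = (360·4.2 + 520·7.3 + 1120·6.5 + 440·4.0)/2440 = 5.88033
V̂(ȳ_st) = Σ W_h² s_h²/n_h, with W_h = N_h/N and N = 2440:
  stratum Zone A: (360/2440)²·0.7²/86 = 0.000124029
  stratum Zone B: (520/2440)²·2.3²/104 = 0.0023102
  stratum Zone C: (1120/2440)²·1.2²/269 = 0.00112789
  stratum Zone D: (440/2440)²·0.8²/102 = 0.000204035
V̂(ȳ_st) = 0.00376615
SE(ȳ_st) = √0.00376615 = 0.061369

ȳ_st ≈ 5.880, SE ≈ 0.0614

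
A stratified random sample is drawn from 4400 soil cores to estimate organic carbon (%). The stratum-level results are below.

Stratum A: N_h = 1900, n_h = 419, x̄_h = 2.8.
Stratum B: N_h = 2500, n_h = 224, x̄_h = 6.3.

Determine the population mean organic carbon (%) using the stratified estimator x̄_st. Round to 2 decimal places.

N = Σ N_h = 4400. Stratum weights W_h = N_h/N.
x̄_st = (1900·2.8 + 2500·6.3) / 4400 = 4.7886

x̄_st ≈ 4.79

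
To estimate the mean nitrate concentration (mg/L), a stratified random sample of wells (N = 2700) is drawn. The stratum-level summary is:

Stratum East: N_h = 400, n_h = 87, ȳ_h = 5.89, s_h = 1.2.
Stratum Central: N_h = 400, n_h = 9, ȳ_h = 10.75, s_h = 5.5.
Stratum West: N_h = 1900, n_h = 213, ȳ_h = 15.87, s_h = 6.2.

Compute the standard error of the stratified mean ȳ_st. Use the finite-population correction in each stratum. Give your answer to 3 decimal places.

SE(ȳ_st) ≈ 0.390

V̂(ȳ_st) = Σ W_h² (1 − n_h/N_h) s_h²/n_h, with W_h = N_h/N and N = 2700:
  stratum East: (400/2700)²·(1 − 87/400)·1.2²/87 = 0.000284263
  stratum Central: (400/2700)²·(1 − 9/400)·5.5²/9 = 0.0721094
  stratum West: (1900/2700)²·(1 − 213/1900)·6.2²/213 = 0.0793496
V̂(ȳ_st) = 0.151743
SE(ȳ_st) = √0.151743 = 0.389542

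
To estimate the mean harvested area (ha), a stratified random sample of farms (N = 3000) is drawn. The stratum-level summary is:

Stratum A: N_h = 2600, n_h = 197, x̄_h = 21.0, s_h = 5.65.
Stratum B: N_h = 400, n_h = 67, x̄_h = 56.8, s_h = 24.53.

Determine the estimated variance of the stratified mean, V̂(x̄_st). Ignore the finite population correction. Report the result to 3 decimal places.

V̂(x̄_st) = Σ W_h² s_h²/n_h, with W_h = N_h/N and N = 3000:
  stratum A: (2600/3000)²·5.65²/197 = 0.121712
  stratum B: (400/3000)²·24.53²/67 = 0.159661
V̂(x̄_st) = 0.281373

V̂(x̄_st) ≈ 0.281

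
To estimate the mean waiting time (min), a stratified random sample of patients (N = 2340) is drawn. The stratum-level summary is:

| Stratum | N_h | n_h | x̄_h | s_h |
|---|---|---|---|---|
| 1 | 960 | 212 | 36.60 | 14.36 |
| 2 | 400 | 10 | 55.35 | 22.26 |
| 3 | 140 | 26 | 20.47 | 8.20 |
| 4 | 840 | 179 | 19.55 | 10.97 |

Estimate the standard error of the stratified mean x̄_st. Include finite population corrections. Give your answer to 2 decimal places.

V̂(x̄_st) = Σ W_h² (1 − n_h/N_h) s_h²/n_h, with W_h = N_h/N and N = 2340:
  stratum 1: (960/2340)²·(1 − 212/960)·14.36²/212 = 0.12756
  stratum 2: (400/2340)²·(1 − 10/400)·22.26²/10 = 1.4117
  stratum 3: (140/2340)²·(1 − 26/140)·8.20²/26 = 0.00753799
  stratum 4: (840/2340)²·(1 − 179/840)·10.97²/179 = 0.0681725
V̂(x̄_st) = 1.61497
SE(x̄_st) = √1.61497 = 1.27082

SE(x̄_st) ≈ 1.27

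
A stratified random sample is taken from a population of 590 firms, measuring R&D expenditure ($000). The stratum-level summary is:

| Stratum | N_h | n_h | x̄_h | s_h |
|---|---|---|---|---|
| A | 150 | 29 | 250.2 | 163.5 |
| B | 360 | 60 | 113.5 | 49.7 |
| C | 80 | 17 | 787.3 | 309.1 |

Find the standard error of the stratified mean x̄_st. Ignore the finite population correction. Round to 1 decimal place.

V̂(x̄_st) = Σ W_h² s_h²/n_h, with W_h = N_h/N and N = 590:
  stratum A: (150/590)²·163.5²/29 = 59.5821
  stratum B: (360/590)²·49.7²/60 = 15.3272
  stratum C: (80/590)²·309.1²/17 = 103.33
V̂(x̄_st) = 178.239
SE(x̄_st) = √178.239 = 13.3506

SE(x̄_st) ≈ 13.4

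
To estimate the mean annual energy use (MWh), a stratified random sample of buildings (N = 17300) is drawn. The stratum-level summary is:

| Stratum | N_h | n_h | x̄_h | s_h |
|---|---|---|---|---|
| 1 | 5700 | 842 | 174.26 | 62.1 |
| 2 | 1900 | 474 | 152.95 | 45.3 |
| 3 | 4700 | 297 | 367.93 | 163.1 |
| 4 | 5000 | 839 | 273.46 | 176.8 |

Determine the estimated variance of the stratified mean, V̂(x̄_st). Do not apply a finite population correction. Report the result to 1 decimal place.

V̂(x̄_st) ≈ 10.3

V̂(x̄_st) = Σ W_h² s_h²/n_h, with W_h = N_h/N and N = 17300:
  stratum 1: (5700/17300)²·62.1²/842 = 0.497197
  stratum 2: (1900/17300)²·45.3²/474 = 0.0522195
  stratum 3: (4700/17300)²·163.1²/297 = 6.61081
  stratum 4: (5000/17300)²·176.8²/839 = 3.11208
V̂(x̄_st) = 10.2723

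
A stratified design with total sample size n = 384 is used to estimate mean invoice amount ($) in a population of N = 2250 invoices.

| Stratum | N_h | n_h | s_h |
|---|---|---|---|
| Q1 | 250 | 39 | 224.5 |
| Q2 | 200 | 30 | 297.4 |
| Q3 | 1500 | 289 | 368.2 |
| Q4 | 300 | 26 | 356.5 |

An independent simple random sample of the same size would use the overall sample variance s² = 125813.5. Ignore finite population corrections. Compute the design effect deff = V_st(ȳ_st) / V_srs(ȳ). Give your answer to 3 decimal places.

V̂(ȳ_st) = Σ W_h² s_h²/n_h, with W_h = N_h/N and N = 2250:
  stratum Q1: (250/2250)²·224.5²/39 = 15.9545
  stratum Q2: (200/2250)²·297.4²/30 = 23.2946
  stratum Q3: (1500/2250)²·368.2²/289 = 208.491
  stratum Q4: (300/2250)²·356.5²/26 = 86.9007
V_st = 334.641
V_srs = s²/n = 125813.5/384 = 327.639
deff = V_st / V_srs = 334.641/327.639 = 1.0214

deff ≈ 1.021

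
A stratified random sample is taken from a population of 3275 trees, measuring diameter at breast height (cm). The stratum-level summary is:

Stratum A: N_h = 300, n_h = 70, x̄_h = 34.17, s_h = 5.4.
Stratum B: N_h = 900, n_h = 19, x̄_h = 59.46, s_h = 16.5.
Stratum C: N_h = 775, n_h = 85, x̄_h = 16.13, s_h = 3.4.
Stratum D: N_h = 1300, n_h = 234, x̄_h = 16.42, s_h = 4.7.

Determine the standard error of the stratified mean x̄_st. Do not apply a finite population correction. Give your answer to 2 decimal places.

SE(x̄_st) ≈ 1.05

V̂(x̄_st) = Σ W_h² s_h²/n_h, with W_h = N_h/N and N = 3275:
  stratum A: (300/3275)²·5.4²/70 = 0.0034955
  stratum B: (900/3275)²·16.5²/19 = 1.08212
  stratum C: (775/3275)²·3.4²/85 = 0.00761587
  stratum D: (1300/3275)²·4.7²/234 = 0.0148746
V̂(x̄_st) = 1.10811
SE(x̄_st) = √1.10811 = 1.05267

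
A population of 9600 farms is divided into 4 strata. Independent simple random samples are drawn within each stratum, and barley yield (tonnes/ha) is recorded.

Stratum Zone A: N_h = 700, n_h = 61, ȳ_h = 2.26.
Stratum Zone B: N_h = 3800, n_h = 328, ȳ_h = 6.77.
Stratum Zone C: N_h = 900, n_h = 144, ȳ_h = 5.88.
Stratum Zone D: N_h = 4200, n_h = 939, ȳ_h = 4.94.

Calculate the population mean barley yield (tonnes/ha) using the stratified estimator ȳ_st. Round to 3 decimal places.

ȳ_st ≈ 5.557

N = Σ N_h = 9600. Stratum weights W_h = N_h/N.
ȳ_st = (700·2.26 + 3800·6.77 + 900·5.88 + 4200·4.94) / 9600 = 5.55708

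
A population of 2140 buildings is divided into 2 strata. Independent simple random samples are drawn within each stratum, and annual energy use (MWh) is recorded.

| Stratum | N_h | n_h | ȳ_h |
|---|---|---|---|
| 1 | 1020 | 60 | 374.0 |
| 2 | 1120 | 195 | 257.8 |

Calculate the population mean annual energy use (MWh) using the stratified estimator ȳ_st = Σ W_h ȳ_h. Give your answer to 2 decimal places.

ȳ_st ≈ 313.19

N = Σ N_h = 2140. Stratum weights W_h = N_h/N.
ȳ_st = (1020·374.0 + 1120·257.8) / 2140 = 313.1850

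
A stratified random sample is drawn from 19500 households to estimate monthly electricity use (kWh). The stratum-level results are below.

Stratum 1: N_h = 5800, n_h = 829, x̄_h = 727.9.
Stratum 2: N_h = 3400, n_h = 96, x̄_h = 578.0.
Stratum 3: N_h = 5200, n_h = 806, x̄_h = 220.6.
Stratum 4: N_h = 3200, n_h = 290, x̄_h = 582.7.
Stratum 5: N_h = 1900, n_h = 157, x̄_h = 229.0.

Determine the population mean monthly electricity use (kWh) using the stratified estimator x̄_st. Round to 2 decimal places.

N = Σ N_h = 19500. Stratum weights W_h = N_h/N.
x̄_st = (5800·727.9 + 3400·578.0 + 5200·220.6 + 3200·582.7 + 1900·229.0) / 19500 = 494.0451

x̄_st ≈ 494.05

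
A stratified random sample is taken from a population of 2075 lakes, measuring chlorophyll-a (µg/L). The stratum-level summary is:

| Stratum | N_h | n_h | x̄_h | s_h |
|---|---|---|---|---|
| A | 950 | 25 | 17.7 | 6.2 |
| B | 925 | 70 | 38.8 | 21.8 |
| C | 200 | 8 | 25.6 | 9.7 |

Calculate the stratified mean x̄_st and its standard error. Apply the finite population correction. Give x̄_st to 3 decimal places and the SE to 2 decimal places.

x̄_st = Σ W_h x̄_h = (950·17.7 + 925·38.8 + 200·25.6)/2075 = 27.86747
V̂(x̄_st) = Σ W_h² (1 − n_h/N_h) s_h²/n_h, with W_h = N_h/N and N = 2075:
  stratum A: (950/2075)²·(1 − 25/950)·6.2²/25 = 0.313814
  stratum B: (925/2075)²·(1 − 70/925)·21.8²/70 = 1.24706
  stratum C: (200/2075)²·(1 − 8/200)·9.7²/8 = 0.104893
V̂(x̄_st) = 1.66577
SE(x̄_st) = √1.66577 = 1.29065

x̄_st ≈ 27.867, SE ≈ 1.29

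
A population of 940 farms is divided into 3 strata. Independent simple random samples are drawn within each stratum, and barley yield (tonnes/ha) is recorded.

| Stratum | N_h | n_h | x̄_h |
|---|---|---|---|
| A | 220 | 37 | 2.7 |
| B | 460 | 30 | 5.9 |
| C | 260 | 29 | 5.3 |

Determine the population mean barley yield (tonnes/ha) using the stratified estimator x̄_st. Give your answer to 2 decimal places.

x̄_st ≈ 4.99

N = Σ N_h = 940. Stratum weights W_h = N_h/N.
x̄_st = (220·2.7 + 460·5.9 + 260·5.3) / 940 = 4.9851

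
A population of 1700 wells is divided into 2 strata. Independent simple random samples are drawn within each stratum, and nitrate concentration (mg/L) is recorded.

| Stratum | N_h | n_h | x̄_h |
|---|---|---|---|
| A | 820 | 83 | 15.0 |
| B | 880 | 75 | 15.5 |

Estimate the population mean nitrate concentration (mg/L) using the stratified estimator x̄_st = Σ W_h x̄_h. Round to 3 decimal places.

x̄_st ≈ 15.259

N = Σ N_h = 1700. Stratum weights W_h = N_h/N.
x̄_st = (820·15.0 + 880·15.5) / 1700 = 15.25882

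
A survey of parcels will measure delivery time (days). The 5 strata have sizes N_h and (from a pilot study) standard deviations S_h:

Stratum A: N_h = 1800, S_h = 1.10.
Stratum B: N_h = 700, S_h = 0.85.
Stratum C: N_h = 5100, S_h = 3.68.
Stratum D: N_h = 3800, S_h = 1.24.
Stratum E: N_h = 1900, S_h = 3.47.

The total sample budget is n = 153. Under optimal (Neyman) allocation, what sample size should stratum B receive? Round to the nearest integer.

Neyman allocation: n_h = n · N_h S_h / Σ N_i S_i, with n = 153.
  stratum A: N_h·S_h = 1800·1.10 = 1980.00
  stratum B: N_h·S_h = 700·0.85 = 595.00
  stratum C: N_h·S_h = 5100·3.68 = 18768.00
  stratum D: N_h·S_h = 3800·1.24 = 4712.00
  stratum E: N_h·S_h = 1900·3.47 = 6593.00
Σ N_h S_h = 32648.00
n for stratum B = 153·595.00/32648.00 = 2.788 → 3

3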